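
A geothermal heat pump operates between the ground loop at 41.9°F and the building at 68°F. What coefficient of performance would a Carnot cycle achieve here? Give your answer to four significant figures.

In absolute terms T_C = 278.65 K and T_H = 293.15 K, so ΔT = 14.50 K.
For a reversible cycle, COP_Carnot = T_H/ΔT = 293.15/14.50 = 20.22.

20.22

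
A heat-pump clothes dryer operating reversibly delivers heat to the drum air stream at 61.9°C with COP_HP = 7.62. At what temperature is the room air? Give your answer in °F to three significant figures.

64.3 °F

COP_HP = T_H/(T_H − T_C) gives T_H − T_C = T_H/COP.
With T_H = 335.05 K, T_C = 335.05 × (1 − 1/7.62) = 291.08 K.
Converting, 291.08 K = 64.27°F.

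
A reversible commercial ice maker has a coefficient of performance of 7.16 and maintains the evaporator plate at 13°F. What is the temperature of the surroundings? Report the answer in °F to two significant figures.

COP_R = T_C/(T_H − T_C) gives T_H − T_C = T_C/COP.
With T_C = 262.59 K, T_H = 262.59 × (1 + 1/7.16) = 299.27 K.
Converting, 299.27 K = 79.02°F.

79 °F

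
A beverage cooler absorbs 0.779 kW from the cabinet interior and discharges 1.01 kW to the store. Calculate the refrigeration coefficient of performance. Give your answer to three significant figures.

3.37

The first law gives Q̇_H = Q̇_C + Ẇ, so the three rates are Q̇_C = 0.7790, Q̇_H = 1.010, Ẇ = 0.2310 kW.
COP_R = Q̇_C/Ẇ = 0.7790/0.2310 = 3.372.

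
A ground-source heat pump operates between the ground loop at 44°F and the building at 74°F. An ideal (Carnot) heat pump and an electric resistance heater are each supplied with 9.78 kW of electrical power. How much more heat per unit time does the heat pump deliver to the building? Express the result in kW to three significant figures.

In absolute terms T_C = 279.82 K and T_H = 296.48 K, so ΔT = 16.67 K.
COP_Carnot = T_H/ΔT = 296.48/16.67 = 17.79.
The heat pump delivers Q̇_H = COP × Ẇ = 174.0 kW; the resistance heater delivers Ẇ = 9.780 kW.
Extra = (COP − 1)·Ẇ = 164.2 kW.

164 kW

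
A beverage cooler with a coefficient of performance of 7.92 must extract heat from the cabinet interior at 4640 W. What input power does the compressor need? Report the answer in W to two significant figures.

590 W

Ẇ = Q̇_C/COP = 4640/7.92 = 585.9 W.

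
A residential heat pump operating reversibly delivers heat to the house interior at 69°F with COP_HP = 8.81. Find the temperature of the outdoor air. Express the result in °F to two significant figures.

COP_HP = T_H/(T_H − T_C) gives T_H − T_C = T_H/COP.
With T_H = 293.71 K, T_C = 293.71 × (1 − 1/8.81) = 260.37 K.
Converting, 260.37 K = 8.99°F.

9.0 °F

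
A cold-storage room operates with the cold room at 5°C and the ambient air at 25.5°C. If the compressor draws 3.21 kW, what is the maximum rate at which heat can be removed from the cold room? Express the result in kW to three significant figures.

43.6 kW

In absolute terms T_C = 278.15 K and T_H = 298.65 K, so ΔT = 20.50 K.
COP_Carnot = T_C/ΔT = 278.15/20.50 = 13.57.
Q̇_max = COP_Carnot × Ẇ = 13.57 × 3.210 kW = 43.55 kW.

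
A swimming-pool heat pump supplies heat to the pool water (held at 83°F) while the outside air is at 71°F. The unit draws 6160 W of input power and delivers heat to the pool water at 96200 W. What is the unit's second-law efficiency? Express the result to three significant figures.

0.345

COP_actual = Q̇_H/Ẇ = 96200/6160 = 15.62.
In absolute terms T_C = 294.82 K and T_H = 301.48 K, so ΔT = 6.667 K.
COP_Carnot = T_H/ΔT = 301.48/6.667 = 45.22.
η_II = COP_actual/COP_Carnot = 15.62/45.22 = 0.3453.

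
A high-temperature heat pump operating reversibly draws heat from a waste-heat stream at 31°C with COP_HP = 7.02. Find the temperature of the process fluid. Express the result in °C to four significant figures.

81.52 °C

COP_HP = T_H/(T_H − T_C) rearranges to T_H = COP·T_C/(COP − 1).
With T_C = 304.15 K, T_H = 7.02 × 304.15/6.020 = 354.67 K.
Converting, 354.67 K = 81.52°C.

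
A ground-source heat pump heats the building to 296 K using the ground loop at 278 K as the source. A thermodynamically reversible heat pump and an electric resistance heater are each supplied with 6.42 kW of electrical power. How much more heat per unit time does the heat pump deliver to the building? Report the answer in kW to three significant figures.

The reservoir spacing is ΔT = 296 − 278 = 18.00 K.
COP_Carnot = T_H/ΔT = 296.00/18.00 = 16.44.
The heat pump delivers Q̇_H = COP × Ẇ = 105.6 kW; the resistance heater delivers Ẇ = 6.420 kW.
Extra = (COP − 1)·Ẇ = 99.15 kW.

99.2 kW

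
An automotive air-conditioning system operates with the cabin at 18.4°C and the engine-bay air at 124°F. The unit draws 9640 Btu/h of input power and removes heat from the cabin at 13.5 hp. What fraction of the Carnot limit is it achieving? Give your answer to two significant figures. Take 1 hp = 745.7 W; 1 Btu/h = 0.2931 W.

Converting, Q̇_C = 13.50 hp = 34350 Btu/h, so COP_actual = Q̇_C/Ẇ = 34350/9640 = 3.563.
In absolute terms T_C = 291.55 K and T_H = 324.26 K, so ΔT = 32.71 K.
COP_Carnot = T_C/ΔT = 291.55/32.71 = 8.913.
η_II = COP_actual/COP_Carnot = 3.563/8.913 = 0.3997.

0.40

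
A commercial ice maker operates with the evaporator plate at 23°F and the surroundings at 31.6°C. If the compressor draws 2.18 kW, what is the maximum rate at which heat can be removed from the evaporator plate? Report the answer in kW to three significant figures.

16.0 kW

In absolute terms T_C = 268.15 K and T_H = 304.75 K, so ΔT = 36.60 K.
COP_Carnot = T_C/ΔT = 268.15/36.60 = 7.327.
Q̇_max = COP_Carnot × Ẇ = 7.327 × 2.180 kW = 15.97 kW.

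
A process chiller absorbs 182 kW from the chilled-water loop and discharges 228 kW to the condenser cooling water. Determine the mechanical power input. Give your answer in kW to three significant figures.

46.0 kW

For a cyclic device the first law requires Q̇_H = Q̇_C + Ẇ.
Ẇ = Q̇_H − Q̇_C = 46.00 kW.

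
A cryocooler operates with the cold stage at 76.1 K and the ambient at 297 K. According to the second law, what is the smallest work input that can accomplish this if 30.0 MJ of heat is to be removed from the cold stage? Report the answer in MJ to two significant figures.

The reservoir spacing is ΔT = 297 − 76.1 = 220.9 K.
The reversible limit is COP_R = T_C/ΔT = 0.3445, so W_min = Q_C/COP = Q_C·ΔT/T_C.
W_min = 30.00 × 220.9/76.10 = 87.08 MJ.

87 MJ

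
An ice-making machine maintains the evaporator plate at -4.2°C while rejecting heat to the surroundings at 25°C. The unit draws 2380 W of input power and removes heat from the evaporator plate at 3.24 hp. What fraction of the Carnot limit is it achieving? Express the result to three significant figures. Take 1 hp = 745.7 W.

Converting, Q̇_C = 3.240 hp = 2416 W, so COP_actual = Q̇_C/Ẇ = 2416/2380 = 1.015.
In absolute terms T_C = 268.95 K and T_H = 298.15 K, so ΔT = 29.20 K.
COP_Carnot = T_C/ΔT = 268.95/29.20 = 9.211.
η_II = COP_actual/COP_Carnot = 1.015/9.211 = 0.1102.

0.110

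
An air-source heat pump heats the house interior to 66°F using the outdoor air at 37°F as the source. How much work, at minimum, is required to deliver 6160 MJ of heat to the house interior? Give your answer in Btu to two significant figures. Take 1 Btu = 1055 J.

320000 Btu

In absolute terms T_C = 275.93 K and T_H = 292.04 K, so ΔT = 16.11 K.
The reversible limit is COP_HP = T_H/ΔT = 18.13, so W_min = Q_H/COP = Q_H·ΔT/T_H.
W_min = 6160 × 16.11/292.04 = 339.8 MJ = 322100 Btu.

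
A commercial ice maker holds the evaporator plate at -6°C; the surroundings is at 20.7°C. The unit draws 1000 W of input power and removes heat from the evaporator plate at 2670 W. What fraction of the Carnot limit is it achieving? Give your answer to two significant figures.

0.27

COP_actual = Q̇_C/Ẇ = 2670/1000 = 2.670.
In absolute terms T_C = 267.15 K and T_H = 293.85 K, so ΔT = 26.70 K.
COP_Carnot = T_C/ΔT = 267.15/26.70 = 10.01.
η_II = COP_actual/COP_Carnot = 2.670/10.01 = 0.2669.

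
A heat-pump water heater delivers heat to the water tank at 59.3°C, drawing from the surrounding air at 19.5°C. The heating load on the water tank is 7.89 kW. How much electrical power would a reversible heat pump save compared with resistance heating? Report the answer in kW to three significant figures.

6.95 kW

In absolute terms T_C = 292.65 K and T_H = 332.45 K, so ΔT = 39.80 K.
COP_Carnot = T_H/ΔT = 332.45/39.80 = 8.353.
Resistance heating needs Ẇ_res = Q̇_H = 7.890 kW; the reversible heat pump needs only Ẇ_hp = Q̇_H/COP = 0.9446 kW.
Saving = 7.890 − 0.9446 = 6.945 kW.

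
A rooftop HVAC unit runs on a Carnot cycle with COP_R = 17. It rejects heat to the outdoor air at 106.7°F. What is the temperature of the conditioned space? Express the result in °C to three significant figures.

24.0 °C

For a Carnot refrigerator COP_R = T_C/(T_H − T_C), so T_C = COP·T_H/(1 + COP).
With T_H = 314.65 K, T_C = 17 × 314.65/18.00 = 297.17 K.
Converting, 297.17 K = 24.02°C.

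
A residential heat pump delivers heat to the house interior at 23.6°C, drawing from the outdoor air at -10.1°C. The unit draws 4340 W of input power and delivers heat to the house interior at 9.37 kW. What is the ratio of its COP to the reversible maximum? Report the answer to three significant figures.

0.245

Converting, Q̇_H = 9.370 kW = 9370 W, so COP_actual = Q̇_H/Ẇ = 9370/4340 = 2.159.
In absolute terms T_C = 263.05 K and T_H = 296.75 K, so ΔT = 33.70 K.
COP_Carnot = T_H/ΔT = 296.75/33.70 = 8.806.
η_II = COP_actual/COP_Carnot = 2.159/8.806 = 0.2452.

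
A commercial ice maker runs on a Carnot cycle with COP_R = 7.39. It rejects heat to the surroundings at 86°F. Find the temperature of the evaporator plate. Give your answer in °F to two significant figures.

For a Carnot refrigerator COP_R = T_C/(T_H − T_C), so T_C = COP·T_H/(1 + COP).
With T_H = 303.15 K, T_C = 7.39 × 303.15/8.390 = 267.02 K.
Converting, 267.02 K = 20.96°F.

21 °F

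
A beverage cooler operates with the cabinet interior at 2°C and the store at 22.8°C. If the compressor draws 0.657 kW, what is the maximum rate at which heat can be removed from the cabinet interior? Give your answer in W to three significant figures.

8690 W

In absolute terms T_C = 275.15 K and T_H = 295.95 K, so ΔT = 20.80 K.
COP_Carnot = T_C/ΔT = 275.15/20.80 = 13.23.
Q̇_max = COP_Carnot × Ẇ = 13.23 × 0.6570 kW = 8.691 kW = 8691 W.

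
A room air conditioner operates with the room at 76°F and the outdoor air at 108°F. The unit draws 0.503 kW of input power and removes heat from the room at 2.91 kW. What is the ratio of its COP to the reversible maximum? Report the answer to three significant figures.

0.346

COP_actual = Q̇_C/Ẇ = 2.910/0.5030 = 5.785.
In absolute terms T_C = 297.59 K and T_H = 315.37 K, so ΔT = 17.78 K.
COP_Carnot = T_C/ΔT = 297.59/17.78 = 16.74.
η_II = COP_actual/COP_Carnot = 5.785/16.74 = 0.3456.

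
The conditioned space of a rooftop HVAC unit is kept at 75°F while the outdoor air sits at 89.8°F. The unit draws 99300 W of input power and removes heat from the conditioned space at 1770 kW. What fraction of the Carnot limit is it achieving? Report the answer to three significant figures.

Converting, Q̇_C = 1770 kW = 1770000 W, so COP_actual = Q̇_C/Ẇ = 1770000/99300 = 17.82.
In absolute terms T_C = 297.04 K and T_H = 305.26 K, so ΔT = 8.222 K.
COP_Carnot = T_C/ΔT = 297.04/8.222 = 36.13.
η_II = COP_actual/COP_Carnot = 17.82/36.13 = 0.4934.

0.493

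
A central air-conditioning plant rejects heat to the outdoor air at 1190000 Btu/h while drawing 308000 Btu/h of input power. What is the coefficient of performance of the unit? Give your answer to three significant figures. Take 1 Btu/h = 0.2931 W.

The first law gives Q̇_H = Q̇_C + Ẇ, so the three rates are Q̇_C = 882000, Q̇_H = 1190000, Ẇ = 308000 Btu/h.
COP_R = Q̇_C/Ẇ = 882000/308000 = 2.864.

2.86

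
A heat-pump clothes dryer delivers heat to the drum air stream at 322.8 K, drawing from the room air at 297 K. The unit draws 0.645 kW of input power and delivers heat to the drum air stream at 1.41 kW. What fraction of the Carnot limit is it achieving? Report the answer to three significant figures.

0.175

COP_actual = Q̇_H/Ẇ = 1.410/0.6450 = 2.186.
The reservoir spacing is ΔT = 322.8 − 297 = 25.80 K.
COP_Carnot = T_H/ΔT = 322.80/25.80 = 12.51.
η_II = COP_actual/COP_Carnot = 2.186/12.51 = 0.1747.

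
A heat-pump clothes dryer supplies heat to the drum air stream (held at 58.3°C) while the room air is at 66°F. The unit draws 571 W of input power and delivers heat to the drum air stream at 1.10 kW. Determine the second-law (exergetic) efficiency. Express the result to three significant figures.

Converting, Q̇_H = 1.100 kW = 1100 W, so COP_actual = Q̇_H/Ẇ = 1100/571.0 = 1.926.
In absolute terms T_C = 292.04 K and T_H = 331.45 K, so ΔT = 39.41 K.
COP_Carnot = T_H/ΔT = 331.45/39.41 = 8.410.
η_II = COP_actual/COP_Carnot = 1.926/8.410 = 0.2291.

0.229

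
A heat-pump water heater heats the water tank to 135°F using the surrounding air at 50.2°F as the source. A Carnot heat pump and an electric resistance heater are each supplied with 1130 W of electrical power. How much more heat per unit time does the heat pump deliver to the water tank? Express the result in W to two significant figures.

In absolute terms T_C = 283.26 K and T_H = 330.37 K, so ΔT = 47.11 K.
COP_Carnot = T_H/ΔT = 330.37/47.11 = 7.013.
The heat pump delivers Q̇_H = COP × Ẇ = 7924 W; the resistance heater delivers Ẇ = 1130 W.
Extra = (COP − 1)·Ẇ = 6794 W.

6800 W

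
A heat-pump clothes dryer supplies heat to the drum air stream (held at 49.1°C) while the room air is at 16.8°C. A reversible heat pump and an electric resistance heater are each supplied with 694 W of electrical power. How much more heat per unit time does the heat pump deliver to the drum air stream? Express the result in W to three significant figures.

In absolute terms T_C = 289.95 K and T_H = 322.25 K, so ΔT = 32.30 K.
COP_Carnot = T_H/ΔT = 322.25/32.30 = 9.977.
The heat pump delivers Q̇_H = COP × Ẇ = 6924 W; the resistance heater delivers Ẇ = 694.0 W.
Extra = (COP − 1)·Ẇ = 6230 W.

6230 W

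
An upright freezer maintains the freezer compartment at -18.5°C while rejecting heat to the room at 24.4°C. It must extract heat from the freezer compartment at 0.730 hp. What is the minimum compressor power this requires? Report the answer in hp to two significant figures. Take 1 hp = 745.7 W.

0.12 hp

In absolute terms T_C = 254.65 K and T_H = 297.55 K, so ΔT = 42.90 K.
COP_Carnot = T_C/ΔT = 254.65/42.90 = 5.936.
Ẇ_min = Q̇/COP_Carnot = 0.7300/5.936 = 0.1230 hp.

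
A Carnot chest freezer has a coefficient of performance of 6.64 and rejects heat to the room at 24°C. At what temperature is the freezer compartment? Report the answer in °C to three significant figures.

-14.9 °C

For a Carnot refrigerator COP_R = T_C/(T_H − T_C), so T_C = COP·T_H/(1 + COP).
With T_H = 297.15 K, T_C = 6.64 × 297.15/7.640 = 258.26 K.
Converting, 258.26 K = -14.89°C.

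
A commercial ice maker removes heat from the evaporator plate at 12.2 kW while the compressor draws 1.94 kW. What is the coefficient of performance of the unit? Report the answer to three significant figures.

The first law gives Q̇_H = Q̇_C + Ẇ, so the three rates are Q̇_C = 12.20, Q̇_H = 14.14, Ẇ = 1.940 kW.
COP_R = Q̇_C/Ẇ = 12.20/1.940 = 6.289.

6.29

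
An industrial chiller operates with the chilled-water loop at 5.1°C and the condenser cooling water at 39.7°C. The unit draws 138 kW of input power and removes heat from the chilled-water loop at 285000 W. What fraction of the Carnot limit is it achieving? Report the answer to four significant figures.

Converting, Q̇_C = 285000 W = 285.0 kW, so COP_actual = Q̇_C/Ẇ = 285.0/138.0 = 2.065.
In absolute terms T_C = 278.25 K and T_H = 312.85 K, so ΔT = 34.60 K.
COP_Carnot = T_C/ΔT = 278.25/34.60 = 8.042.
η_II = COP_actual/COP_Carnot = 2.065/8.042 = 0.2568.

0.2568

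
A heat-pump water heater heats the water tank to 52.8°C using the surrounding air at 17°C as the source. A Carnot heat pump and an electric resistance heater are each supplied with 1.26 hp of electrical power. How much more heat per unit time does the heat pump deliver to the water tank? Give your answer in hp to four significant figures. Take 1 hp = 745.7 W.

In absolute terms T_C = 290.15 K and T_H = 325.95 K, so ΔT = 35.80 K.
COP_Carnot = T_H/ΔT = 325.95/35.80 = 9.105.
The heat pump delivers Q̇_H = COP × Ẇ = 11.47 hp; the resistance heater delivers Ẇ = 1.260 hp.
Extra = (COP − 1)·Ẇ = 10.21 hp.

10.21 hp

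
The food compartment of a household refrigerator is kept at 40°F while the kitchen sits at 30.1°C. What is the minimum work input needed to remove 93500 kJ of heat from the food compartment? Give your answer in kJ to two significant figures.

8600 kJ

In absolute terms T_C = 277.59 K and T_H = 303.25 K, so ΔT = 25.66 K.
The reversible limit is COP_R = T_C/ΔT = 10.82, so W_min = Q_C/COP = Q_C·ΔT/T_C.
W_min = 93500 × 25.66/277.59 = 8641 kJ.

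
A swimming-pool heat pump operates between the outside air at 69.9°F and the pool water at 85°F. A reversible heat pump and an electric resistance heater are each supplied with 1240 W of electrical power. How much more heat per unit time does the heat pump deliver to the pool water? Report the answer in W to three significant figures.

43500 W

In absolute terms T_C = 294.21 K and T_H = 302.59 K, so ΔT = 8.389 K.
COP_Carnot = T_H/ΔT = 302.59/8.389 = 36.07.
The heat pump delivers Q̇_H = COP × Ẇ = 44730 W; the resistance heater delivers Ẇ = 1240 W.
Extra = (COP − 1)·Ẇ = 43490 W.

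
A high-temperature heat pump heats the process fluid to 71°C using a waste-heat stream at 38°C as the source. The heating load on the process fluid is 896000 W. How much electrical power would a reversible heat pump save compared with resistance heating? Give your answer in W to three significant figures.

810000 W

In absolute terms T_C = 311.15 K and T_H = 344.15 K, so ΔT = 33.00 K.
COP_Carnot = T_H/ΔT = 344.15/33.00 = 10.43.
Resistance heating needs Ẇ_res = Q̇_H = 896000 W; the reversible heat pump needs only Ẇ_hp = Q̇_H/COP = 85920 W.
Saving = 896000 − 85920 = 810100 W.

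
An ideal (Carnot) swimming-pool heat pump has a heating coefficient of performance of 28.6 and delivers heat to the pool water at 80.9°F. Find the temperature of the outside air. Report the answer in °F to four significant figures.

62.00 °F

COP_HP = T_H/(T_H − T_C) gives T_H − T_C = T_H/COP.
With T_H = 300.32 K, T_C = 300.32 × (1 − 1/28.6) = 289.82 K.
Converting, 289.82 K = 62.00°F.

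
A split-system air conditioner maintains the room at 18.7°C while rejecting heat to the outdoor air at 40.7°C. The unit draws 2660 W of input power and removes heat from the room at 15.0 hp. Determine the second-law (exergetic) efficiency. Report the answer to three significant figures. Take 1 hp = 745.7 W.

0.317

Converting, Q̇_C = 15.00 hp = 11190 W, so COP_actual = Q̇_C/Ẇ = 11190/2660 = 4.205.
In absolute terms T_C = 291.85 K and T_H = 313.85 K, so ΔT = 22.00 K.
COP_Carnot = T_C/ΔT = 291.85/22.00 = 13.27.
η_II = COP_actual/COP_Carnot = 4.205/13.27 = 0.3170.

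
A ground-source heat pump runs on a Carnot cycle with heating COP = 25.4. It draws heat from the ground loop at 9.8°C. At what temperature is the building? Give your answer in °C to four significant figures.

COP_HP = T_H/(T_H − T_C) rearranges to T_H = COP·T_C/(COP − 1).
With T_C = 282.95 K, T_H = 25.4 × 282.95/24.40 = 294.55 K.
Converting, 294.55 K = 21.40°C.

21.40 °C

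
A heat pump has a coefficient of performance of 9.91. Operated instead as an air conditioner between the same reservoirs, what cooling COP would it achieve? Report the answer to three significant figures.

8.91

Since Q_H = Q_C + W for any cycle, COP_R = Q_C/W = Q_H/W − 1.
COP_R = 9.91 − 1 = 8.91.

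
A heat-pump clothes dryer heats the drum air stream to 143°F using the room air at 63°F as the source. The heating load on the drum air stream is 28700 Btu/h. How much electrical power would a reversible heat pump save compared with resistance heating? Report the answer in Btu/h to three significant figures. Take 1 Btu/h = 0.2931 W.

In absolute terms T_C = 290.37 K and T_H = 334.82 K, so ΔT = 44.44 K.
COP_Carnot = T_H/ΔT = 334.82/44.44 = 7.533.
Resistance heating needs Ẇ_res = Q̇_H = 28700 Btu/h; the reversible heat pump needs only Ẇ_hp = Q̇_H/COP = 3810 Btu/h.
Saving = 28700 − 3810 = 24890 Btu/h.

24900 Btu/h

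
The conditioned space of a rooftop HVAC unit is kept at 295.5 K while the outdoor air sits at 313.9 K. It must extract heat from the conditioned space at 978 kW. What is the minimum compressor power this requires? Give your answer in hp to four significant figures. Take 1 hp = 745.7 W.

The reservoir spacing is ΔT = 313.9 − 295.5 = 18.40 K.
COP_Carnot = T_C/ΔT = 295.50/18.40 = 16.06.
Ẇ_min = Q̇/COP_Carnot = 978.0/16.06 = 60.90 kW = 81.66 hp.

81.66 hp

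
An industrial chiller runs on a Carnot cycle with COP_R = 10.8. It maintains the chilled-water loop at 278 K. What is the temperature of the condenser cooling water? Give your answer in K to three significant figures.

COP_R = T_C/(T_H − T_C) gives T_H − T_C = T_C/COP.
With T_C = 278.00 K, T_H = 278.00 × (1 + 1/10.8) = 303.74 K.

304 K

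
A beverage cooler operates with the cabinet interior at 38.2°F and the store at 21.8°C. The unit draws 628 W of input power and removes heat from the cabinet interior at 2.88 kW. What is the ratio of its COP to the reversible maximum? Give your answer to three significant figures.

Converting, Q̇_C = 2.880 kW = 2880 W, so COP_actual = Q̇_C/Ẇ = 2880/628.0 = 4.586.
In absolute terms T_C = 276.59 K and T_H = 294.95 K, so ΔT = 18.36 K.
COP_Carnot = T_C/ΔT = 276.59/18.36 = 15.07.
η_II = COP_actual/COP_Carnot = 4.586/15.07 = 0.3043.

0.304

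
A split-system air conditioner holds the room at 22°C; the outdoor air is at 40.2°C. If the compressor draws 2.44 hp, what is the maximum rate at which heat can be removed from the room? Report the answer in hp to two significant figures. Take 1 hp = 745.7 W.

In absolute terms T_C = 295.15 K and T_H = 313.35 K, so ΔT = 18.20 K.
COP_Carnot = T_C/ΔT = 295.15/18.20 = 16.22.
Q̇_max = COP_Carnot × Ẇ = 16.22 × 2.440 hp = 39.57 hp.

40 hp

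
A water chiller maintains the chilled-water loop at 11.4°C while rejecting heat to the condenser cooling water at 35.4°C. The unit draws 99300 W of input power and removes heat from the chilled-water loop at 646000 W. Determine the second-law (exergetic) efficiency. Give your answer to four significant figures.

COP_actual = Q̇_C/Ẇ = 646000/99300 = 6.506.
In absolute terms T_C = 284.55 K and T_H = 308.55 K, so ΔT = 24.00 K.
COP_Carnot = T_C/ΔT = 284.55/24.00 = 11.86.
η_II = COP_actual/COP_Carnot = 6.506/11.86 = 0.5487.

0.5487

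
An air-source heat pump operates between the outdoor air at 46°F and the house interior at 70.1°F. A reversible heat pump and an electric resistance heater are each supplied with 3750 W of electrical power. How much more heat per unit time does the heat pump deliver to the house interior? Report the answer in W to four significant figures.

In absolute terms T_C = 280.93 K and T_H = 294.32 K, so ΔT = 13.39 K.
COP_Carnot = T_H/ΔT = 294.32/13.39 = 21.98.
The heat pump delivers Q̇_H = COP × Ẇ = 82430 W; the resistance heater delivers Ẇ = 3750 W.
Extra = (COP − 1)·Ẇ = 78680 W.

78680 W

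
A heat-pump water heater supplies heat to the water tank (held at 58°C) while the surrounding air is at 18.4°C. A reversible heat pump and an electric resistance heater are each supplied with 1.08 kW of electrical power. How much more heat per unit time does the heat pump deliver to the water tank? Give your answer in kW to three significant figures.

7.95 kW

In absolute terms T_C = 291.55 K and T_H = 331.15 K, so ΔT = 39.60 K.
COP_Carnot = T_H/ΔT = 331.15/39.60 = 8.362.
The heat pump delivers Q̇_H = COP × Ẇ = 9.031 kW; the resistance heater delivers Ẇ = 1.080 kW.
Extra = (COP − 1)·Ẇ = 7.951 kW.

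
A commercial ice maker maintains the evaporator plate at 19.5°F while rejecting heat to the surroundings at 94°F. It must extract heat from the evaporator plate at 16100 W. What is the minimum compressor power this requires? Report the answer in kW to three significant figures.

In absolute terms T_C = 266.21 K and T_H = 307.59 K, so ΔT = 41.39 K.
COP_Carnot = T_C/ΔT = 266.21/41.39 = 6.432.
Ẇ_min = Q̇/COP_Carnot = 16100/6.432 = 2503 W = 2.503 kW.

2.50 kW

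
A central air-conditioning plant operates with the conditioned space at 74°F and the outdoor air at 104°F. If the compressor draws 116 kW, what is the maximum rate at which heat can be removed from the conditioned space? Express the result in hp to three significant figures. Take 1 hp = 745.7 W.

2770 hp

In absolute terms T_C = 296.48 K and T_H = 313.15 K, so ΔT = 16.67 K.
COP_Carnot = T_C/ΔT = 296.48/16.67 = 17.79.
Q̇_max = COP_Carnot × Ẇ = 17.79 × 116.0 kW = 2064 kW = 2767 hp.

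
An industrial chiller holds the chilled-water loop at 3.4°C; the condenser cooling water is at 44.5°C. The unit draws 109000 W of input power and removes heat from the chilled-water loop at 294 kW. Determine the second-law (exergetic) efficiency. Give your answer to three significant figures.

Converting, Q̇_C = 294.0 kW = 294000 W, so COP_actual = Q̇_C/Ẇ = 294000/109000 = 2.697.
In absolute terms T_C = 276.55 K and T_H = 317.65 K, so ΔT = 41.10 K.
COP_Carnot = T_C/ΔT = 276.55/41.10 = 6.729.
η_II = COP_actual/COP_Carnot = 2.697/6.729 = 0.4009.

0.401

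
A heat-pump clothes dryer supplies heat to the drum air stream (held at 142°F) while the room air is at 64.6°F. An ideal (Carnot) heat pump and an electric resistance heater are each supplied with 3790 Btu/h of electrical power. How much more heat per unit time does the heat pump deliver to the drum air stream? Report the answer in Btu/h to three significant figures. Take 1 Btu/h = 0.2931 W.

In absolute terms T_C = 291.26 K and T_H = 334.26 K, so ΔT = 43.00 K.
COP_Carnot = T_H/ΔT = 334.26/43.00 = 7.774.
The heat pump delivers Q̇_H = COP × Ẇ = 29460 Btu/h; the resistance heater delivers Ẇ = 3790 Btu/h.
Extra = (COP − 1)·Ẇ = 25670 Btu/h.

25700 Btu/h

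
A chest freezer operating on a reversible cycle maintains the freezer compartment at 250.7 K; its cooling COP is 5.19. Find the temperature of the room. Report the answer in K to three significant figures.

299 K

COP_R = T_C/(T_H − T_C) gives T_H − T_C = T_C/COP.
With T_C = 250.70 K, T_H = 250.70 × (1 + 1/5.19) = 299.00 K.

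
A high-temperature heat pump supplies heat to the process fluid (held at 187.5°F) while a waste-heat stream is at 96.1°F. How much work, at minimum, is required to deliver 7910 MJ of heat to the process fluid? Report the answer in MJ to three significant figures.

In absolute terms T_C = 308.76 K and T_H = 359.54 K, so ΔT = 50.78 K.
The reversible limit is COP_HP = T_H/ΔT = 7.081, so W_min = Q_H/COP = Q_H·ΔT/T_H.
W_min = 7910 × 50.78/359.54 = 1117 MJ.

1120 MJ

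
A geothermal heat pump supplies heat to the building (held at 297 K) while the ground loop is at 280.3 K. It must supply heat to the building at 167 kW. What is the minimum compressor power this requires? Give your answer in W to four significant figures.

9390 W

The reservoir spacing is ΔT = 297 − 280.3 = 16.70 K.
COP_Carnot = T_H/ΔT = 297.00/16.70 = 17.78.
Ẇ_min = Q̇/COP_Carnot = 167.0/17.78 = 9.390 kW = 9390 W.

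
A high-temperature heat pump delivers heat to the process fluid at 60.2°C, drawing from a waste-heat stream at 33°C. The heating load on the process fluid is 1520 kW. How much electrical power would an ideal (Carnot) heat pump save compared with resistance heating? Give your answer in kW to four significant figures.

In absolute terms T_C = 306.15 K and T_H = 333.35 K, so ΔT = 27.20 K.
COP_Carnot = T_H/ΔT = 333.35/27.20 = 12.26.
Resistance heating needs Ẇ_res = Q̇_H = 1520 kW; the reversible heat pump needs only Ẇ_hp = Q̇_H/COP = 124.0 kW.
Saving = 1520 − 124.0 = 1396 kW.

1396 kW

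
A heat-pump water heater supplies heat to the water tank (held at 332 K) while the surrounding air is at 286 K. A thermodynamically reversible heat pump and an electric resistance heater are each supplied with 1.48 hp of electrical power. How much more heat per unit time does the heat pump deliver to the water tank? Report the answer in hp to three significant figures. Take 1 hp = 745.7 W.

9.20 hp

The reservoir spacing is ΔT = 332 − 286 = 46.00 K.
COP_Carnot = T_H/ΔT = 332.00/46.00 = 7.217.
The heat pump delivers Q̇_H = COP × Ẇ = 10.68 hp; the resistance heater delivers Ẇ = 1.480 hp.
Extra = (COP − 1)·Ẇ = 9.202 hp.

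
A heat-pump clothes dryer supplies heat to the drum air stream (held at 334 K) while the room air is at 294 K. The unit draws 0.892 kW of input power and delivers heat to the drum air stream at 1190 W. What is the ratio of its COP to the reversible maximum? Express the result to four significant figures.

Converting, Q̇_H = 1190 W = 1.190 kW, so COP_actual = Q̇_H/Ẇ = 1.190/0.8920 = 1.334.
The reservoir spacing is ΔT = 334 − 294 = 40.00 K.
COP_Carnot = T_H/ΔT = 334.00/40.00 = 8.350.
η_II = COP_actual/COP_Carnot = 1.334/8.350 = 0.1598.

0.1598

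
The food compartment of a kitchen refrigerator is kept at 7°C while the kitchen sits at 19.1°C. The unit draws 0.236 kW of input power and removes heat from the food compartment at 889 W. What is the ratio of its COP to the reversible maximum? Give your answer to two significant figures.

Converting, Q̇_C = 889.0 W = 0.8890 kW, so COP_actual = Q̇_C/Ẇ = 0.8890/0.2360 = 3.767.
In absolute terms T_C = 280.15 K and T_H = 292.25 K, so ΔT = 12.10 K.
COP_Carnot = T_C/ΔT = 280.15/12.10 = 23.15.
η_II = COP_actual/COP_Carnot = 3.767/23.15 = 0.1627.

0.16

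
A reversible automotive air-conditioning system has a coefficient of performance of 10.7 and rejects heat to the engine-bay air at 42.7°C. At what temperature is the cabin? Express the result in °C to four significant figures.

For a Carnot refrigerator COP_R = T_C/(T_H − T_C), so T_C = COP·T_H/(1 + COP).
With T_H = 315.85 K, T_C = 10.7 × 315.85/11.70 = 288.85 K.
Converting, 288.85 K = 15.70°C.

15.70 °C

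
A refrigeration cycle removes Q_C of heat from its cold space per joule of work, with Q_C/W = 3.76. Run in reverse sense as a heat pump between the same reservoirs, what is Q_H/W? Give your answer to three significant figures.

4.76

The first law on one cycle gives Q_H = Q_C + W, so Q_H/W = Q_C/W + 1.
COP_HP = COP_R + 1 = 3.76 + 1 = 4.76.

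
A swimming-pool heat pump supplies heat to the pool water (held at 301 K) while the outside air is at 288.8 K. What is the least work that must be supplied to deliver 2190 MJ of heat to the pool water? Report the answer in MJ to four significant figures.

The reservoir spacing is ΔT = 301 − 288.8 = 12.20 K.
The reversible limit is COP_HP = T_H/ΔT = 24.67, so W_min = Q_H/COP = Q_H·ΔT/T_H.
W_min = 2190 × 12.20/301.00 = 88.76 MJ.

88.76 MJ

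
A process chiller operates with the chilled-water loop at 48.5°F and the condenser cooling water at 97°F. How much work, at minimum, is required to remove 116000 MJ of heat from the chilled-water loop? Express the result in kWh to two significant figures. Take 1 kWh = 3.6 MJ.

3100 kWh

In absolute terms T_C = 282.32 K and T_H = 309.26 K, so ΔT = 26.94 K.
The reversible limit is COP_R = T_C/ΔT = 10.48, so W_min = Q_C/COP = Q_C·ΔT/T_C.
W_min = 116000 × 26.94/282.32 = 11070 MJ = 3075 kWh.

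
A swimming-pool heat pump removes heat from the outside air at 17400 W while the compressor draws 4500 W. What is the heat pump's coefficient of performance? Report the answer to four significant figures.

The first law gives Q̇_H = Q̇_C + Ẇ, so the three rates are Q̇_C = 17400, Q̇_H = 21900, Ẇ = 4500 W.
COP_HP = Q̇_H/Ẇ = 21900/4500 = 4.867.

4.867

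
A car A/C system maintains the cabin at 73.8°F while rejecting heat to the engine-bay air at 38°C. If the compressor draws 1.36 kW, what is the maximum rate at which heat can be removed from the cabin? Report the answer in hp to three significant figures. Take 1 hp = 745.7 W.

36.6 hp

In absolute terms T_C = 296.37 K and T_H = 311.15 K, so ΔT = 14.78 K.
COP_Carnot = T_C/ΔT = 296.37/14.78 = 20.06.
Q̇_max = COP_Carnot × Ẇ = 20.06 × 1.360 kW = 27.28 kW = 36.58 hp.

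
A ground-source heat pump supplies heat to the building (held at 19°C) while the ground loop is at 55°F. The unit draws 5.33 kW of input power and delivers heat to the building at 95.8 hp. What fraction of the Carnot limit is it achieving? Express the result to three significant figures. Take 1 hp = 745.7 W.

0.285

Converting, Q̇_H = 95.80 hp = 71.44 kW, so COP_actual = Q̇_H/Ẇ = 71.44/5.330 = 13.40.
In absolute terms T_C = 285.93 K and T_H = 292.15 K, so ΔT = 6.222 K.
COP_Carnot = T_H/ΔT = 292.15/6.222 = 46.95.
η_II = COP_actual/COP_Carnot = 13.40/46.95 = 0.2855.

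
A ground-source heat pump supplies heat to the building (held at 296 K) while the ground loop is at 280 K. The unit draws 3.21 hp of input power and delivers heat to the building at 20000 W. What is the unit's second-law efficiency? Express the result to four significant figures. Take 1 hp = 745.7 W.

Converting, Q̇_H = 20000 W = 26.82 hp, so COP_actual = Q̇_H/Ẇ = 26.82/3.210 = 8.355.
The reservoir spacing is ΔT = 296 − 280 = 16.00 K.
COP_Carnot = T_H/ΔT = 296.00/16.00 = 18.50.
η_II = COP_actual/COP_Carnot = 8.355/18.50 = 0.4516.

0.4516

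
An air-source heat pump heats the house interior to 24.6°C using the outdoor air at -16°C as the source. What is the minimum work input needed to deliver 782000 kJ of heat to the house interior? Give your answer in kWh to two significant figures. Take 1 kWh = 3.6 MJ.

In absolute terms T_C = 257.15 K and T_H = 297.75 K, so ΔT = 40.60 K.
The reversible limit is COP_HP = T_H/ΔT = 7.334, so W_min = Q_H/COP = Q_H·ΔT/T_H.
W_min = 782000 × 40.60/297.75 = 106600 kJ = 29.62 kWh.

30 kWh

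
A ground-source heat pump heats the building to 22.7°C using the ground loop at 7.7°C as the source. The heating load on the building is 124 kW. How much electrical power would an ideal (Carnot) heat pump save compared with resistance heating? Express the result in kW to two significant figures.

In absolute terms T_C = 280.85 K and T_H = 295.85 K, so ΔT = 15.00 K.
COP_Carnot = T_H/ΔT = 295.85/15.00 = 19.72.
Resistance heating needs Ẇ_res = Q̇_H = 124.0 kW; the reversible heat pump needs only Ẇ_hp = Q̇_H/COP = 6.287 kW.
Saving = 124.0 − 6.287 = 117.7 kW.

120 kW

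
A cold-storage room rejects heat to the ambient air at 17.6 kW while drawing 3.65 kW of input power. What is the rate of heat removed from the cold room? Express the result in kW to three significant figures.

14.0 kW

For a cyclic device the first law requires Q̇_H = Q̇_C + Ẇ.
Q̇_C = Q̇_H − Ẇ = 13.95 kW.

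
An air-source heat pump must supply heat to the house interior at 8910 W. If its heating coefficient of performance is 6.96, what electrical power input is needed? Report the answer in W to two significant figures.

1300 W

Ẇ = Q̇_H/COP_HP = 8910/6.96 = 1280 W.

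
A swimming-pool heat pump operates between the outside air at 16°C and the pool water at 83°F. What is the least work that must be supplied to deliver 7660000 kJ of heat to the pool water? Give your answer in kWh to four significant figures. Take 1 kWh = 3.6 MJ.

87.04 kWh

In absolute terms T_C = 289.15 K and T_H = 301.48 K, so ΔT = 12.33 K.
The reversible limit is COP_HP = T_H/ΔT = 24.44, so W_min = Q_H/COP = Q_H·ΔT/T_H.
W_min = 7660000 × 12.33/301.48 = 313400 kJ = 87.04 kWh.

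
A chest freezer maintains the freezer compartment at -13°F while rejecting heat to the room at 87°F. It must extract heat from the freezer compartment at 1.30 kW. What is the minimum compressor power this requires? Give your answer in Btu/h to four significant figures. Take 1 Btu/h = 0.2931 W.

993.0 Btu/h

In absolute terms T_C = 248.15 K and T_H = 303.71 K, so ΔT = 55.56 K.
COP_Carnot = T_C/ΔT = 248.15/55.56 = 4.467.
Ẇ_min = Q̇/COP_Carnot = 1.300/4.467 = 0.2910 kW = 993.0 Btu/h.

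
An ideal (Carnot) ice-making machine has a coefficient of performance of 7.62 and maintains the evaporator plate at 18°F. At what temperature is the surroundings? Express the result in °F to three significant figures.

80.7 °F

COP_R = T_C/(T_H − T_C) gives T_H − T_C = T_C/COP.
With T_C = 265.37 K, T_H = 265.37 × (1 + 1/7.62) = 300.20 K.
Converting, 300.20 K = 80.69°F.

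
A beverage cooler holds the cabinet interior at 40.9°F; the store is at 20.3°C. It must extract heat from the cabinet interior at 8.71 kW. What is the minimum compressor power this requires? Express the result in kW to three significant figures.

0.481 kW

In absolute terms T_C = 278.09 K and T_H = 293.45 K, so ΔT = 15.36 K.
COP_Carnot = T_C/ΔT = 278.09/15.36 = 18.11.
Ẇ_min = Q̇/COP_Carnot = 8.710/18.11 = 0.4809 kW.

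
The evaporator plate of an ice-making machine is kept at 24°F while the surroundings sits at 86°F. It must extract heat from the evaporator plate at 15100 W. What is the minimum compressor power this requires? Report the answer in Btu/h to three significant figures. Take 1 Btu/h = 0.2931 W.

6600 Btu/h

In absolute terms T_C = 268.71 K and T_H = 303.15 K, so ΔT = 34.44 K.
COP_Carnot = T_C/ΔT = 268.71/34.44 = 7.801.
Ẇ_min = Q̇/COP_Carnot = 15100/7.801 = 1936 W = 6604 Btu/h.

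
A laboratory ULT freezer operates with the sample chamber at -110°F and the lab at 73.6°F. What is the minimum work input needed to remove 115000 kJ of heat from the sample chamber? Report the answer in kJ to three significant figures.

60400 kJ

In absolute terms T_C = 194.26 K and T_H = 296.26 K, so ΔT = 102.0 K.
The reversible limit is COP_R = T_C/ΔT = 1.905, so W_min = Q_C/COP = Q_C·ΔT/T_C.
W_min = 115000 × 102.0/194.26 = 60380 kJ.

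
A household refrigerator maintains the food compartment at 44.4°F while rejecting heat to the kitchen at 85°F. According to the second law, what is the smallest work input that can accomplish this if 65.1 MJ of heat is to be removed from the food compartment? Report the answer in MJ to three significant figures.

5.24 MJ

In absolute terms T_C = 280.04 K and T_H = 302.59 K, so ΔT = 22.56 K.
The reversible limit is COP_R = T_C/ΔT = 12.42, so W_min = Q_C/COP = Q_C·ΔT/T_C.
W_min = 65.10 × 22.56/280.04 = 5.243 MJ.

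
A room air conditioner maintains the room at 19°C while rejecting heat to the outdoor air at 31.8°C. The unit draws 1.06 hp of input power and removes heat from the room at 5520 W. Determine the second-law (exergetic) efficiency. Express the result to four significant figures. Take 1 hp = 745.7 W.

0.3060

Converting, Q̇_C = 5520 W = 7.402 hp, so COP_actual = Q̇_C/Ẇ = 7.402/1.060 = 6.983.
In absolute terms T_C = 292.15 K and T_H = 304.95 K, so ΔT = 12.80 K.
COP_Carnot = T_C/ΔT = 292.15/12.80 = 22.82.
η_II = COP_actual/COP_Carnot = 6.983/22.82 = 0.3060.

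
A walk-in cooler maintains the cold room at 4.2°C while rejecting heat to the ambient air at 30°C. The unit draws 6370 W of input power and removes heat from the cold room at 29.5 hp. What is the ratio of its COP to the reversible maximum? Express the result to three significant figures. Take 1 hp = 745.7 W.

0.321

Converting, Q̇_C = 29.50 hp = 22000 W, so COP_actual = Q̇_C/Ẇ = 22000/6370 = 3.453.
In absolute terms T_C = 277.35 K and T_H = 303.15 K, so ΔT = 25.80 K.
COP_Carnot = T_C/ΔT = 277.35/25.80 = 10.75.
η_II = COP_actual/COP_Carnot = 3.453/10.75 = 0.3212.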